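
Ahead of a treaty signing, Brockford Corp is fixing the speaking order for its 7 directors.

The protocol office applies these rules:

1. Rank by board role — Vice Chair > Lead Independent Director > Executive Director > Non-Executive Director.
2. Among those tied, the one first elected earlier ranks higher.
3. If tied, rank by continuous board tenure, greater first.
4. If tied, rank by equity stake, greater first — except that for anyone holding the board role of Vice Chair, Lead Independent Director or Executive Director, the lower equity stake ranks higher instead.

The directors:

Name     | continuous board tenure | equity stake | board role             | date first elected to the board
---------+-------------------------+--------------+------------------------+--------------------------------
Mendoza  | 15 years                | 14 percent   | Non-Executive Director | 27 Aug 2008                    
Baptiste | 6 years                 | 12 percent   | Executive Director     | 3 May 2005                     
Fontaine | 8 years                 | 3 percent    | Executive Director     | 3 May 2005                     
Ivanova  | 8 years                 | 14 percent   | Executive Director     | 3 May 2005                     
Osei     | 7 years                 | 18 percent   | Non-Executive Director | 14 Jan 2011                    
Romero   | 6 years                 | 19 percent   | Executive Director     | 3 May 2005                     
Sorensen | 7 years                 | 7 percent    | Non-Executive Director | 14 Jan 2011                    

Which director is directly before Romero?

By board role: Fontaine, Ivanova, Baptiste and Romero (Executive Director); then Mendoza, Osei and Sorensen (Non-Executive Director).
Fontaine, Ivanova, Baptiste and Romero all have date first elected to the board 3 May 2005, so the next rule applies.
Among Fontaine, Ivanova, Baptiste and Romero, by continuous board tenure (higher first): Fontaine and Ivanova (8 years) before Baptiste and Romero (6 years).
Among Fontaine and Ivanova, by equity stake (lower first) (reversed rule for this group): Fontaine (3 percent) before Ivanova (14 percent).
Among Baptiste and Romero, by equity stake (lower first) (reversed rule for this group): Baptiste (12 percent) before Romero (19 percent).
Among Mendoza, Osei and Sorensen, by date first elected to the board (earlier first): Mendoza (27 Aug 2008) before Osei and Sorensen (14 Jan 2011).
Osei and Sorensen both have continuous board tenure 7 years, so the next rule applies.
Among Osei and Sorensen, by equity stake (higher first): Osei (18 percent) before Sorensen (7 percent).
Order: Fontaine, Ivanova, Baptiste, Romero, Mendoza, Osei, Sorensen.

Baptiste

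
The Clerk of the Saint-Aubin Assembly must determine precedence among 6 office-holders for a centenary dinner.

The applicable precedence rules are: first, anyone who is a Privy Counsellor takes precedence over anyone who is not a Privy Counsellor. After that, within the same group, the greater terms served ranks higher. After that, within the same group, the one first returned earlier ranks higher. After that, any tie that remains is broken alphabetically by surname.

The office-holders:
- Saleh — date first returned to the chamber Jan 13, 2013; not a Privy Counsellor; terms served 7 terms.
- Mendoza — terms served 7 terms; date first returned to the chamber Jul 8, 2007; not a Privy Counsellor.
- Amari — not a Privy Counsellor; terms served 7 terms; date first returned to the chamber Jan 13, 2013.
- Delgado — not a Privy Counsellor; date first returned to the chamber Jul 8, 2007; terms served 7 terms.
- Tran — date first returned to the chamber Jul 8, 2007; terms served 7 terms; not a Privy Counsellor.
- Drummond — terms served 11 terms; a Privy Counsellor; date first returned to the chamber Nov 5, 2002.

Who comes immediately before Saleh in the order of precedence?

Amari

By the first rule: Drummond (a Privy Counsellor); then Delgado, Mendoza, Tran, Amari and Saleh (each not a Privy Counsellor).
Delgado, Mendoza, Tran, Amari and Saleh all have terms served 7 terms, so the next rule applies.
Among Delgado, Mendoza, Tran, Amari and Saleh, by date first returned to the chamber (earlier first): Delgado, Mendoza and Tran (Jul 8, 2007) before Amari and Saleh (Jan 13, 2013).
Among Delgado, Mendoza and Tran, alphabetically by surname: Delgado before Mendoza before Tran.
Among Amari and Saleh, alphabetically by surname: Amari before Saleh.
Order: Drummond, Delgado, Mendoza, Tran, Amari, Saleh.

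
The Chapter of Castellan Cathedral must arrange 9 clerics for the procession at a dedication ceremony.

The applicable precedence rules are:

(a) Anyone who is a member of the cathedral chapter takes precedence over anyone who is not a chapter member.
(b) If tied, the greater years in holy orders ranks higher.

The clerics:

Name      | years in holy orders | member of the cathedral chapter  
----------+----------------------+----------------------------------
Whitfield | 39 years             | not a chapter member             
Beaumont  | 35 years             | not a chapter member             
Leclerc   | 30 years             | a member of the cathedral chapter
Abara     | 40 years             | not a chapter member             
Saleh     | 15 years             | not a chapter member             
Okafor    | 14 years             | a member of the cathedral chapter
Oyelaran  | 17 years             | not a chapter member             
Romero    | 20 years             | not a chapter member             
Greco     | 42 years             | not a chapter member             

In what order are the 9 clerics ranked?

Leclerc, Okafor, Greco, Abara, Whitfield, Beaumont, Romero, Oyelaran, Saleh

By the first rule: Leclerc and Okafor (both a member of the cathedral chapter); then Greco, Abara, Whitfield, Beaumont, Romero, Oyelaran and Saleh (each not a chapter member).
Among Leclerc and Okafor, by years in holy orders (higher first): Leclerc (30 years) before Okafor (14 years).
Among Greco, Abara, Whitfield, Beaumont, Romero, Oyelaran and Saleh, by years in holy orders (higher first): Greco (42 years) before Abara (40 years) before Whitfield (39 years) before Beaumont (35 years) before Romero (20 years) before Oyelaran (17 years) before Saleh (15 years).
Full order: Leclerc, Okafor, Greco, Abara, Whitfield, Beaumont, Romero, Oyelaran, Saleh.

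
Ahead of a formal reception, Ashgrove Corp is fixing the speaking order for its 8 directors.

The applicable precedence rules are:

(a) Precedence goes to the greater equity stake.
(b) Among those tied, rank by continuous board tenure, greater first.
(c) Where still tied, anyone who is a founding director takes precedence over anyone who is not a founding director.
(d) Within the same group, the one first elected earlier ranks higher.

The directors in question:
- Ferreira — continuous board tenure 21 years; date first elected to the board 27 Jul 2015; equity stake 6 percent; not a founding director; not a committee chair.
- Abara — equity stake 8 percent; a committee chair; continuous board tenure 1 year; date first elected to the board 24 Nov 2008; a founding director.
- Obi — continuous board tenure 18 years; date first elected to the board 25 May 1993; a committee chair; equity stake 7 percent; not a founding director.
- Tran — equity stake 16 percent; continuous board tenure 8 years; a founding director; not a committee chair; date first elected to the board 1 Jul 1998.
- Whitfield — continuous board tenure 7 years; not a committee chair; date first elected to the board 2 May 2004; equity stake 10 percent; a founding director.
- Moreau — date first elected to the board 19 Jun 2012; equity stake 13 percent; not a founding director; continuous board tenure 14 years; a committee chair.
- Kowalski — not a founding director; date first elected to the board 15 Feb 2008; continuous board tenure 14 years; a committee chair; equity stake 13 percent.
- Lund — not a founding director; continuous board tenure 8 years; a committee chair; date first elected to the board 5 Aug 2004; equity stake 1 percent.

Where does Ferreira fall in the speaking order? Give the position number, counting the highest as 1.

By equity stake (higher first): Tran (16 percent); then Kowalski and Moreau (both 13 percent); then Whitfield (10 percent); then Abara (8 percent); then Obi (7 percent); then Ferreira (6 percent); then Lund (1 percent).
Kowalski and Moreau both have continuous board tenure 14 years, so the next rule applies.
Kowalski and Moreau are each not a founding director, so the next rule applies.
Among Kowalski and Moreau, by date first elected to the board (earlier first): Kowalski (15 Feb 2008) before Moreau (19 Jun 2012).
Order: Tran, Kowalski, Moreau, Whitfield, Abara, Obi, Ferreira, Lund. So position 7.

7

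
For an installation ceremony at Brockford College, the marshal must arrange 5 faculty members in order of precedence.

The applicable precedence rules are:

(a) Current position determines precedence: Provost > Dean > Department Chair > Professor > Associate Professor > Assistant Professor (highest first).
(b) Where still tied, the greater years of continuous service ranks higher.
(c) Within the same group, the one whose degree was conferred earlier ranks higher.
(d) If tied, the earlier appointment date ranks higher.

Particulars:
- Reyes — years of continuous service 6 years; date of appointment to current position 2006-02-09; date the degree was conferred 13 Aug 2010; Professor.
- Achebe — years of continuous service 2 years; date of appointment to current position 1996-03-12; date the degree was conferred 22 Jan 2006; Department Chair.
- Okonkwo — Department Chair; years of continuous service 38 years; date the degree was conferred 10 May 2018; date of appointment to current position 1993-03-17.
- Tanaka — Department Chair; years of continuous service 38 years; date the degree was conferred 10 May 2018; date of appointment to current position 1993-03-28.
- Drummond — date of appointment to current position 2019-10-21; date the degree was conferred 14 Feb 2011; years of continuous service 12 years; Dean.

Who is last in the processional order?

Reyes

By current position: Drummond (Dean); then Okonkwo, Tanaka and Achebe (Department Chair); then Reyes (Professor).
Among Okonkwo, Tanaka and Achebe, by years of continuous service (higher first): Okonkwo and Tanaka (38 years) before Achebe (2 years).
Okonkwo and Tanaka both have date the degree was conferred 10 May 2018, so the next rule applies.
Among Okonkwo and Tanaka, by date of appointment to current position (earlier first): Okonkwo (1993-03-17) before Tanaka (1993-03-28).
Order: Drummond, Okonkwo, Tanaka, Achebe, Reyes.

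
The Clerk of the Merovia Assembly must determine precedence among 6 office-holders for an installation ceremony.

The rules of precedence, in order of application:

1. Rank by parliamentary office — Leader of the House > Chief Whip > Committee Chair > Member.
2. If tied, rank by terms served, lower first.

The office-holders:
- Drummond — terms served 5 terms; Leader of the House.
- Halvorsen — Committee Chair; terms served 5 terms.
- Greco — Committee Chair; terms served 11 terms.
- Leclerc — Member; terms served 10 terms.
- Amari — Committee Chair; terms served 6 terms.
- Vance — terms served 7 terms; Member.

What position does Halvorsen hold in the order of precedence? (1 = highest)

By parliamentary office: Drummond (Leader of the House); then Halvorsen, Amari and Greco (Committee Chair); then Vance and Leclerc (Member).
Among Halvorsen, Amari and Greco, by terms served (lower first): Halvorsen (5 terms) before Amari (6 terms) before Greco (11 terms).
Among Vance and Leclerc, by terms served (lower first): Vance (7 terms) before Leclerc (10 terms).
Order: Drummond, Halvorsen, Amari, Greco, Vance, Leclerc. So position 2.

2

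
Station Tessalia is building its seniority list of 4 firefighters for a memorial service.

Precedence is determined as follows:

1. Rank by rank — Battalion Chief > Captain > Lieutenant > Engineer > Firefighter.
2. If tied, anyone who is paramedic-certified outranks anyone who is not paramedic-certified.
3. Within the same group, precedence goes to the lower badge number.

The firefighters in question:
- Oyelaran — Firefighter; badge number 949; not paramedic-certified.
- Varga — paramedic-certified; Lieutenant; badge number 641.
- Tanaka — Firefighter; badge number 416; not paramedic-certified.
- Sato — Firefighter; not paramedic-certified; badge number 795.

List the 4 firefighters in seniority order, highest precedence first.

Varga, Tanaka, Sato, Oyelaran

By rank: Varga (Lieutenant); then Tanaka, Sato and Oyelaran (Firefighter).
Tanaka, Sato and Oyelaran are each not paramedic-certified, so the next rule applies.
Among Tanaka, Sato and Oyelaran, by badge number (lower first): Tanaka (416) before Sato (795) before Oyelaran (949).
Full order: Varga, Tanaka, Sato, Oyelaran.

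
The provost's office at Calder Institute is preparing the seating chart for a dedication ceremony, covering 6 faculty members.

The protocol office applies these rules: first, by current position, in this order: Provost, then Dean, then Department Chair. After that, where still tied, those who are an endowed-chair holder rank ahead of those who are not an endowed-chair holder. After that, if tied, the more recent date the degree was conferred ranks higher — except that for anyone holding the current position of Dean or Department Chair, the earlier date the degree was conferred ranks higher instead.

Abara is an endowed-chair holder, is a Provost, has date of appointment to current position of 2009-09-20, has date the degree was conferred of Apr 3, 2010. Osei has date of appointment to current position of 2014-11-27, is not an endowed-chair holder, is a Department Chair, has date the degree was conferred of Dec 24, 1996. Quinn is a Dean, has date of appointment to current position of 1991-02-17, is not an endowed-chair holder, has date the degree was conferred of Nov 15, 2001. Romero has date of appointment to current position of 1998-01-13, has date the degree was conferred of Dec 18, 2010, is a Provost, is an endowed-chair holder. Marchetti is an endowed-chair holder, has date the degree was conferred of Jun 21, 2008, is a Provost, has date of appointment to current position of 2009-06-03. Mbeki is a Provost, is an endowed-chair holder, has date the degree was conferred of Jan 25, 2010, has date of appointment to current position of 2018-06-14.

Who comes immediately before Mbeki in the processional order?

By current position: Romero, Abara, Mbeki and Marchetti (Provost); then Quinn (Dean); then Osei (Department Chair).
Romero, Abara, Mbeki and Marchetti are each an endowed-chair holder, so the next rule applies.
Among Romero, Abara, Mbeki and Marchetti, by date the degree was conferred (later first): Romero (Dec 18, 2010) before Abara (Apr 3, 2010) before Mbeki (Jan 25, 2010) before Marchetti (Jun 21, 2008).
Order: Romero, Abara, Mbeki, Marchetti, Quinn, Osei.

Abara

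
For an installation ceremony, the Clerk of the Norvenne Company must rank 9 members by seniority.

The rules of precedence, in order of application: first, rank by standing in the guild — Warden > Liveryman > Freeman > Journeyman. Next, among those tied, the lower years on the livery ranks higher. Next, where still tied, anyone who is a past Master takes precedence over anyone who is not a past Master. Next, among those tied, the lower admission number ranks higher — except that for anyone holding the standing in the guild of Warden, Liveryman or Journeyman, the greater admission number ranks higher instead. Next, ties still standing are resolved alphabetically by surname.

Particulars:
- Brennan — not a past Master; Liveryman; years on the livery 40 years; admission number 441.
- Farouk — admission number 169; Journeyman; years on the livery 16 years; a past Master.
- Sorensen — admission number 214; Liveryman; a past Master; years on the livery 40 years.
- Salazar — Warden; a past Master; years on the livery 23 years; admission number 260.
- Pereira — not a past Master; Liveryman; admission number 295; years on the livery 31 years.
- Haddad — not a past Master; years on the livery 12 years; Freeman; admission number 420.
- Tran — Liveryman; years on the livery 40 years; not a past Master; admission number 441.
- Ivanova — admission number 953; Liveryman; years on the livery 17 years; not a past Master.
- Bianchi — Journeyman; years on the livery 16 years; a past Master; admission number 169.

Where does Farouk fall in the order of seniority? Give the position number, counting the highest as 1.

9

By standing in the guild: Salazar (Warden); then Ivanova, Pereira, Sorensen, Brennan and Tran (Liveryman); then Haddad (Freeman); then Bianchi and Farouk (Journeyman).
Among Ivanova, Pereira, Sorensen, Brennan and Tran, by years on the livery (lower first): Ivanova (17 years) before Pereira (31 years) before Sorensen, Brennan and Tran (40 years).
Among Sorensen, Brennan and Tran, a past Master before not a past Master: Sorensen (a past Master) before Brennan and Tran (not a past Master).
Brennan and Tran both have admission number 441, so the next rule applies.
Among Brennan and Tran, alphabetically by surname: Brennan before Tran.
Bianchi and Farouk both have years on the livery 16 years, so the next rule applies.
Bianchi and Farouk are each a past Master, so the next rule applies.
Bianchi and Farouk both have admission number 169, so the next rule applies.
Among Bianchi and Farouk, alphabetically by surname: Bianchi before Farouk.
Order: Salazar, Ivanova, Pereira, Sorensen, Brennan, Tran, Haddad, Bianchi, Farouk. So position 9.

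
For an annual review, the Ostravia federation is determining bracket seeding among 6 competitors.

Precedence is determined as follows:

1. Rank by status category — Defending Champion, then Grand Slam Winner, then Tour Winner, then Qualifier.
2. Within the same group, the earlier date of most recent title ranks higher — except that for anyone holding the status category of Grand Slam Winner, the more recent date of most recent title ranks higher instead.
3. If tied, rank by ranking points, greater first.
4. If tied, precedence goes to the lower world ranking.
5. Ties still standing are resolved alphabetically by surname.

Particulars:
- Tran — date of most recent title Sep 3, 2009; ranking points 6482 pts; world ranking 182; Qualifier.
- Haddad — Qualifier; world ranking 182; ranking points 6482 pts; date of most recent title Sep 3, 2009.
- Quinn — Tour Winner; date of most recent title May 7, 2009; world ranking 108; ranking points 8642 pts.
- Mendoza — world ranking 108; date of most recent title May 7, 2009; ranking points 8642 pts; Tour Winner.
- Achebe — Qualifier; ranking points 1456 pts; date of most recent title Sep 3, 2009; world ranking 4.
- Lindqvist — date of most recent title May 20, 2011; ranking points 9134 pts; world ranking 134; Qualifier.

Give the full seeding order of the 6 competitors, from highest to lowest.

By status category: Mendoza and Quinn (Tour Winner); then Haddad, Tran, Achebe and Lindqvist (Qualifier).
Mendoza and Quinn both have date of most recent title May 7, 2009, so the next rule applies.
Mendoza and Quinn both have ranking points 8642 pts, so the next rule applies.
Mendoza and Quinn both have world ranking 108, so the next rule applies.
Among Mendoza and Quinn, alphabetically by surname: Mendoza before Quinn.
Among Haddad, Tran, Achebe and Lindqvist, by date of most recent title (earlier first): Haddad, Tran and Achebe (Sep 3, 2009) before Lindqvist (May 20, 2011).
Among Haddad, Tran and Achebe, by ranking points (higher first): Haddad and Tran (6482 pts) before Achebe (1456 pts).
Haddad and Tran both have world ranking 182, so the next rule applies.
Among Haddad and Tran, alphabetically by surname: Haddad before Tran.
Full order: Mendoza, Quinn, Haddad, Tran, Achebe, Lindqvist.

Mendoza, Quinn, Haddad, Tran, Achebe, Lindqvist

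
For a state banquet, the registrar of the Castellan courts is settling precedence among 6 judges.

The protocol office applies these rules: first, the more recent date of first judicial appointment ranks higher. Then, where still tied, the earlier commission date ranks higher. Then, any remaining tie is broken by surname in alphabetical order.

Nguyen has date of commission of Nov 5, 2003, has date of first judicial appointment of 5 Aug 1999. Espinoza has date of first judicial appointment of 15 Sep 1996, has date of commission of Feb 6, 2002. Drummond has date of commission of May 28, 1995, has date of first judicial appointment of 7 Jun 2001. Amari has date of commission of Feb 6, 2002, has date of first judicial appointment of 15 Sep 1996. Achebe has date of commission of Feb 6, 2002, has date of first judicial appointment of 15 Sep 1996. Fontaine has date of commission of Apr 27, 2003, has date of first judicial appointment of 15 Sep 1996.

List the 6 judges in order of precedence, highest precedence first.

By date of first judicial appointment (later first): Drummond (7 Jun 2001); then Nguyen (5 Aug 1999); then Achebe, Amari, Espinoza and Fontaine (each 15 Sep 1996).
Among Achebe, Amari, Espinoza and Fontaine, by date of commission (earlier first): Achebe, Amari and Espinoza (Feb 6, 2002) before Fontaine (Apr 27, 2003).
Among Achebe, Amari and Espinoza, alphabetically by surname: Achebe before Amari before Espinoza.
Full order: Drummond, Nguyen, Achebe, Amari, Espinoza, Fontaine.

Drummond, Nguyen, Achebe, Amari, Espinoza, Fontaine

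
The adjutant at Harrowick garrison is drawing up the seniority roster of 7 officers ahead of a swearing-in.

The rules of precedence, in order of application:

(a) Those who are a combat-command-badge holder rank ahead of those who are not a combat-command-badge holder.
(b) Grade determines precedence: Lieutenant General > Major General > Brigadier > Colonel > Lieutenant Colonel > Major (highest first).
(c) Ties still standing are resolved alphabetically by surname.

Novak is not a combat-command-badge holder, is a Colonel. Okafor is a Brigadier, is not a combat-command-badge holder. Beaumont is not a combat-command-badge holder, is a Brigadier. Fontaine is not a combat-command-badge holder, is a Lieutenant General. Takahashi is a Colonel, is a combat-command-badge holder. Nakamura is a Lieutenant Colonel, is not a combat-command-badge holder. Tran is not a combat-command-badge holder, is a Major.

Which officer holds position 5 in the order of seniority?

Novak

By the first rule: Takahashi (a combat-command-badge holder); then Fontaine, Beaumont, Okafor, Novak, Nakamura and Tran (each not a combat-command-badge holder).
Among Fontaine, Beaumont, Okafor, Novak, Nakamura and Tran, by grade: Fontaine (Lieutenant General) before Beaumont and Okafor (Brigadier) before Novak (Colonel) before Nakamura (Lieutenant Colonel) before Tran (Major).
Among Beaumont and Okafor, alphabetically by surname: Beaumont before Okafor.
Order: Takahashi, Fontaine, Beaumont, Okafor, Novak, Nakamura, Tran.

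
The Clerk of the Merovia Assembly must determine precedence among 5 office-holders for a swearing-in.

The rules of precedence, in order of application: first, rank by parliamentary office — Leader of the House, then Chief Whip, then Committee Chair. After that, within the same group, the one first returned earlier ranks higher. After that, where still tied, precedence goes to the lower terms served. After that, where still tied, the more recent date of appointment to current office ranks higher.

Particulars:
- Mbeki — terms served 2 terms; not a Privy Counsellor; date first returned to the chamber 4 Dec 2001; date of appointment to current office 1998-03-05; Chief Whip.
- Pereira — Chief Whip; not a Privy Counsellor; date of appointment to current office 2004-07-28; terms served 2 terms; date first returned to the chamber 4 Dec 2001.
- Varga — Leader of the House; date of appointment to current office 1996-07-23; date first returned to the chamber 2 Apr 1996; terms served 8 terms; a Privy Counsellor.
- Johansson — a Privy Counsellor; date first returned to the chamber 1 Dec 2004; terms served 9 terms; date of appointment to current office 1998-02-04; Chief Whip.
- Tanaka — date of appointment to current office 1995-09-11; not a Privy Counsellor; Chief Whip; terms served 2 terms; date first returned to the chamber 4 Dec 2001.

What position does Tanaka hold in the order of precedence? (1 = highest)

By parliamentary office: Varga (Leader of the House); then Pereira, Mbeki, Tanaka and Johansson (Chief Whip).
Among Pereira, Mbeki, Tanaka and Johansson, by date first returned to the chamber (earlier first): Pereira, Mbeki and Tanaka (4 Dec 2001) before Johansson (1 Dec 2004).
Pereira, Mbeki and Tanaka all have terms served 2 terms, so the next rule applies.
Among Pereira, Mbeki and Tanaka, by date of appointment to current office (later first): Pereira (2004-07-28) before Mbeki (1998-03-05) before Tanaka (1995-09-11).
Order: Varga, Pereira, Mbeki, Tanaka, Johansson. So position 4.

4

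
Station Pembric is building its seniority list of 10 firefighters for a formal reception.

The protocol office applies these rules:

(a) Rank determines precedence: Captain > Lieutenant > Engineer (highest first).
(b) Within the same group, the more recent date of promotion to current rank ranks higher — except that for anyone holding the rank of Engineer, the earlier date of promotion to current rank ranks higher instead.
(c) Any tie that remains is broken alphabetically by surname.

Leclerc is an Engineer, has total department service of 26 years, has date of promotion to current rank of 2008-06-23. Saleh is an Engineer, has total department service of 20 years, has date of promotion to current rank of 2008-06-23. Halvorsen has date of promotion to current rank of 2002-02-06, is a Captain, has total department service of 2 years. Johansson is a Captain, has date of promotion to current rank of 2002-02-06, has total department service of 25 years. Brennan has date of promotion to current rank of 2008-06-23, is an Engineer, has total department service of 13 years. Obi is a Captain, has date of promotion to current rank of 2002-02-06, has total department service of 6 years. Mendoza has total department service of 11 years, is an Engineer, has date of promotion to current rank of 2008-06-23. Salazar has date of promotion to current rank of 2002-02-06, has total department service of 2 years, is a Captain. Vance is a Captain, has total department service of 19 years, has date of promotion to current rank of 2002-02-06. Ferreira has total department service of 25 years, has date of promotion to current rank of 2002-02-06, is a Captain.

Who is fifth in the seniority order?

Salazar

By rank: Ferreira, Halvorsen, Johansson, Obi, Salazar and Vance (Captain); then Brennan, Leclerc, Mendoza and Saleh (Engineer).
Ferreira, Halvorsen, Johansson, Obi, Salazar and Vance all have date of promotion to current rank 2002-02-06, so the next rule applies.
Among Ferreira, Halvorsen, Johansson, Obi, Salazar and Vance, alphabetically by surname: Ferreira before Halvorsen before Johansson before Obi before Salazar before Vance.
Brennan, Leclerc, Mendoza and Saleh all have date of promotion to current rank 2008-06-23, so the next rule applies.
Among Brennan, Leclerc, Mendoza and Saleh, alphabetically by surname: Brennan before Leclerc before Mendoza before Saleh.
Order: Ferreira, Halvorsen, Johansson, Obi, Salazar, Vance, Brennan, Leclerc, Mendoza, Saleh.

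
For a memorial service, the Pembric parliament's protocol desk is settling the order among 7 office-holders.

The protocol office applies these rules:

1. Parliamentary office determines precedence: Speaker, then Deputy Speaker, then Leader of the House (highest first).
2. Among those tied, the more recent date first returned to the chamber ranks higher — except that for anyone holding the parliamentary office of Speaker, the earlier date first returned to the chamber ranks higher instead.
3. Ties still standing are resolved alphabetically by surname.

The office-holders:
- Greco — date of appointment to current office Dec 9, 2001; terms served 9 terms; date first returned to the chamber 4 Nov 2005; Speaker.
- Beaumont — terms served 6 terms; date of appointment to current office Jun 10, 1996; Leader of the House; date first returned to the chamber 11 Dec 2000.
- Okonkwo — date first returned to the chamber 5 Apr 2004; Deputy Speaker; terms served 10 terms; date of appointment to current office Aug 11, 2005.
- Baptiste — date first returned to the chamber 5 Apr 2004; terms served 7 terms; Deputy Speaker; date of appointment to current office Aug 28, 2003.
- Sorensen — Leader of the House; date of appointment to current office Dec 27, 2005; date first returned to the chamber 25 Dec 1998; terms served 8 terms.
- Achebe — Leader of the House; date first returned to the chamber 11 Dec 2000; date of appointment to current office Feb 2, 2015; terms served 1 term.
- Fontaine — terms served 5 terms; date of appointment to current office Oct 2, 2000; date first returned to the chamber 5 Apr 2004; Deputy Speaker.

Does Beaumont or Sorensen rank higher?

By parliamentary office: Greco (Speaker); then Baptiste, Fontaine and Okonkwo (Deputy Speaker); then Achebe, Beaumont and Sorensen (Leader of the House).
Baptiste, Fontaine and Okonkwo all have date first returned to the chamber 5 Apr 2004, so the next rule applies.
Among Baptiste, Fontaine and Okonkwo, alphabetically by surname: Baptiste before Fontaine before Okonkwo.
Among Achebe, Beaumont and Sorensen, by date first returned to the chamber (later first): Achebe and Beaumont (11 Dec 2000) before Sorensen (25 Dec 1998).
Among Achebe and Beaumont, alphabetically by surname: Achebe before Beaumont.
So Beaumont takes precedence.

Beaumont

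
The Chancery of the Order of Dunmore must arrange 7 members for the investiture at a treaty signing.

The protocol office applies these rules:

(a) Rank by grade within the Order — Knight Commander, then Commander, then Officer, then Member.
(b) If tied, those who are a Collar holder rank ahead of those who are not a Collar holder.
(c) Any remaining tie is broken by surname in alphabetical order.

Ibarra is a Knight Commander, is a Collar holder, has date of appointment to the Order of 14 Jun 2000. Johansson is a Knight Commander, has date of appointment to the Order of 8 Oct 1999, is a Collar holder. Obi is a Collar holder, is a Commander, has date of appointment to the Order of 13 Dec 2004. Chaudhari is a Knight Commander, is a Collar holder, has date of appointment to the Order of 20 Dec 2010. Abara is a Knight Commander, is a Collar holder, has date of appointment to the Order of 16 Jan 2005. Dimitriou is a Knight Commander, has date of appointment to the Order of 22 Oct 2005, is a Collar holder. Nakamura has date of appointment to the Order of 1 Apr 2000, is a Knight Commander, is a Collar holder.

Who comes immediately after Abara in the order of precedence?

By grade within the Order: Abara, Chaudhari, Dimitriou, Ibarra, Johansson and Nakamura (Knight Commander); then Obi (Commander).
Abara, Chaudhari, Dimitriou, Ibarra, Johansson and Nakamura are each a Collar holder, so the next rule applies.
Among Abara, Chaudhari, Dimitriou, Ibarra, Johansson and Nakamura, alphabetically by surname: Abara before Chaudhari before Dimitriou before Ibarra before Johansson before Nakamura.
Order: Abara, Chaudhari, Dimitriou, Ibarra, Johansson, Nakamura, Obi.

Chaudhari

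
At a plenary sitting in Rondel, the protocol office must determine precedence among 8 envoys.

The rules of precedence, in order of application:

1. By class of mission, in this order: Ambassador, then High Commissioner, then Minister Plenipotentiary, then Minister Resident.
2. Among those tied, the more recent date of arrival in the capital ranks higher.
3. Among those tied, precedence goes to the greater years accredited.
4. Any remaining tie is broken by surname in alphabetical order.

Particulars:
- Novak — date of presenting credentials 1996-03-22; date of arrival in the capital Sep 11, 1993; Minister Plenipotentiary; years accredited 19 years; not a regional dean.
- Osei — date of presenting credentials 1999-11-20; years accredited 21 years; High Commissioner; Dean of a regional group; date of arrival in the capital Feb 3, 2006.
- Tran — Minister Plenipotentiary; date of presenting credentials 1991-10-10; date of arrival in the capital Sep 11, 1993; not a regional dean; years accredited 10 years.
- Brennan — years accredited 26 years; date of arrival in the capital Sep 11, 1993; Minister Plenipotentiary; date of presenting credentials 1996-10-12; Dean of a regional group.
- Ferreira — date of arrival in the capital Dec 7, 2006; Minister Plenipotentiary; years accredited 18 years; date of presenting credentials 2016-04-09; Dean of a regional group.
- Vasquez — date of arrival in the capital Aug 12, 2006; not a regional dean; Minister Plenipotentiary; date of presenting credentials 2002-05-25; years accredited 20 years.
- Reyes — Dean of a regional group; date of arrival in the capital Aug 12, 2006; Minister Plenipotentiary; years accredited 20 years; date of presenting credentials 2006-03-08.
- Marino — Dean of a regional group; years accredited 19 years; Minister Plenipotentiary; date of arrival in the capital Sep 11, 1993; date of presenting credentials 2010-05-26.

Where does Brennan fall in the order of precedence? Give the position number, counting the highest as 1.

By class of mission: Osei (High Commissioner); then Ferreira, Reyes, Vasquez, Brennan, Marino, Novak and Tran (Minister Plenipotentiary).
Among Ferreira, Reyes, Vasquez, Brennan, Marino, Novak and Tran, by date of arrival in the capital (later first): Ferreira (Dec 7, 2006) before Reyes and Vasquez (Aug 12, 2006) before Brennan, Marino, Novak and Tran (Sep 11, 1993).
Reyes and Vasquez both have years accredited 20 years, so the next rule applies.
Among Reyes and Vasquez, alphabetically by surname: Reyes before Vasquez.
Among Brennan, Marino, Novak and Tran, by years accredited (higher first): Brennan (26 years) before Marino and Novak (19 years) before Tran (10 years).
Among Marino and Novak, alphabetically by surname: Marino before Novak.
Order: Osei, Ferreira, Reyes, Vasquez, Brennan, Marino, Novak, Tran. So position 5.

5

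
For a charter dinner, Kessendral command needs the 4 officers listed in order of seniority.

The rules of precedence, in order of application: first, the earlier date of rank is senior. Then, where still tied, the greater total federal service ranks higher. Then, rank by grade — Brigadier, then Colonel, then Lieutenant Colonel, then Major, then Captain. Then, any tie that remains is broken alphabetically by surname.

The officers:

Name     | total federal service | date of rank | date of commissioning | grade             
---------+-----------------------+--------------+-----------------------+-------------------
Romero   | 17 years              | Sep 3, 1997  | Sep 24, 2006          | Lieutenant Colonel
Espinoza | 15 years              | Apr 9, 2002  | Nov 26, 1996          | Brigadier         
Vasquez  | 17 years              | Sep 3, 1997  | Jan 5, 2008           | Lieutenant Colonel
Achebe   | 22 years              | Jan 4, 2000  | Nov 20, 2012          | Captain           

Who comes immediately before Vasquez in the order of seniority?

Romero

By date of rank (earlier first): Romero and Vasquez (both Sep 3, 1997); then Achebe (Jan 4, 2000); then Espinoza (Apr 9, 2002).
Romero and Vasquez both have total federal service 17 years, so the next rule applies.
Romero and Vasquez are each Lieutenant Colonel, so the next rule applies.
Among Romero and Vasquez, alphabetically by surname: Romero before Vasquez.
Order: Romero, Vasquez, Achebe, Espinoza.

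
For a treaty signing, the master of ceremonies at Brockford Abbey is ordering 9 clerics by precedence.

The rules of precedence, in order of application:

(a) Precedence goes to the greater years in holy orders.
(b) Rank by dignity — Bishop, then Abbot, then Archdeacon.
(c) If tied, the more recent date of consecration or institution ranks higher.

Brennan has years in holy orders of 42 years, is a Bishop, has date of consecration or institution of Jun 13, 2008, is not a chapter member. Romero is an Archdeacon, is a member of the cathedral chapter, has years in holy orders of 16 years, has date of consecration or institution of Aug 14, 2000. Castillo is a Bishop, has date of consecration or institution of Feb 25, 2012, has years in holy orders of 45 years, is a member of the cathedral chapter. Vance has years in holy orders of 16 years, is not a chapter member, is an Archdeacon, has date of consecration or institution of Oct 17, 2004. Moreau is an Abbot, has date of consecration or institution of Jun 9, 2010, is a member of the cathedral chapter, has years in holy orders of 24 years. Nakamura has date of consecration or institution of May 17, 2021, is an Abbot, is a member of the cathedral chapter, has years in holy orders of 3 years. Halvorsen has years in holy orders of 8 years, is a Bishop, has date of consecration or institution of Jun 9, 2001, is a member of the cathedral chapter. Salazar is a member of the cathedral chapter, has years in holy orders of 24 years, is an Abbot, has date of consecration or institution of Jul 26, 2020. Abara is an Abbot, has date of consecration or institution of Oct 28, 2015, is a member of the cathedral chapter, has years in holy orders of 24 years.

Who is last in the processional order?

Nakamura

By years in holy orders (higher first): Castillo (45 years); then Brennan (42 years); then Salazar, Abara and Moreau (each 24 years); then Vance and Romero (both 16 years); then Halvorsen (8 years); then Nakamura (3 years).
Salazar, Abara and Moreau are each Abbot, so the next rule applies.
Among Salazar, Abara and Moreau, by date of consecration or institution (later first): Salazar (Jul 26, 2020) before Abara (Oct 28, 2015) before Moreau (Jun 9, 2010).
Vance and Romero are each Archdeacon, so the next rule applies.
Among Vance and Romero, by date of consecration or institution (later first): Vance (Oct 17, 2004) before Romero (Aug 14, 2000).
Order: Castillo, Brennan, Salazar, Abara, Moreau, Vance, Romero, Halvorsen, Nakamura.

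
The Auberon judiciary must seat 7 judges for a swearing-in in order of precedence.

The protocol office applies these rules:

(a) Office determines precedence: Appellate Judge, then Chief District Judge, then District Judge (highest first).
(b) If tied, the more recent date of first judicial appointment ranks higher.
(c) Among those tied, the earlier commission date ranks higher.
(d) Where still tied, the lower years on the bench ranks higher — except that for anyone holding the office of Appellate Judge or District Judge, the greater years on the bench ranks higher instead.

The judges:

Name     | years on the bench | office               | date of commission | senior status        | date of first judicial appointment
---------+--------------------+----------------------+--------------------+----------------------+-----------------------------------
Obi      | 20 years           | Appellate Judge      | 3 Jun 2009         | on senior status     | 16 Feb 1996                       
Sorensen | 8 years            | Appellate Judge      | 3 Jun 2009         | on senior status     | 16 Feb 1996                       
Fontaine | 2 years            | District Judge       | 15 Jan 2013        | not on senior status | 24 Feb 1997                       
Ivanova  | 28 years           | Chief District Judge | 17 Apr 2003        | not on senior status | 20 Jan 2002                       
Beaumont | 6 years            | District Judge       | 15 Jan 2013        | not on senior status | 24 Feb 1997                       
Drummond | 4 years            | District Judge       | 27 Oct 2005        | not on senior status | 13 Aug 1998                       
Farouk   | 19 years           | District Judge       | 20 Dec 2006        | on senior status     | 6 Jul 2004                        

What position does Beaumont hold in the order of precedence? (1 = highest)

6

By office: Obi and Sorensen (Appellate Judge); then Ivanova (Chief District Judge); then Farouk, Drummond, Beaumont and Fontaine (District Judge).
Obi and Sorensen both have date of first judicial appointment 16 Feb 1996, so the next rule applies.
Obi and Sorensen both have date of commission 3 Jun 2009, so the next rule applies.
Among Obi and Sorensen, by years on the bench (higher first) (reversed rule for this group): Obi (20 years) before Sorensen (8 years).
Among Farouk, Drummond, Beaumont and Fontaine, by date of first judicial appointment (later first): Farouk (6 Jul 2004) before Drummond (13 Aug 1998) before Beaumont and Fontaine (24 Feb 1997).
Beaumont and Fontaine both have date of commission 15 Jan 2013, so the next rule applies.
Among Beaumont and Fontaine, by years on the bench (higher first) (reversed rule for this group): Beaumont (6 years) before Fontaine (2 years).
Order: Obi, Sorensen, Ivanova, Farouk, Drummond, Beaumont, Fontaine. So position 6.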